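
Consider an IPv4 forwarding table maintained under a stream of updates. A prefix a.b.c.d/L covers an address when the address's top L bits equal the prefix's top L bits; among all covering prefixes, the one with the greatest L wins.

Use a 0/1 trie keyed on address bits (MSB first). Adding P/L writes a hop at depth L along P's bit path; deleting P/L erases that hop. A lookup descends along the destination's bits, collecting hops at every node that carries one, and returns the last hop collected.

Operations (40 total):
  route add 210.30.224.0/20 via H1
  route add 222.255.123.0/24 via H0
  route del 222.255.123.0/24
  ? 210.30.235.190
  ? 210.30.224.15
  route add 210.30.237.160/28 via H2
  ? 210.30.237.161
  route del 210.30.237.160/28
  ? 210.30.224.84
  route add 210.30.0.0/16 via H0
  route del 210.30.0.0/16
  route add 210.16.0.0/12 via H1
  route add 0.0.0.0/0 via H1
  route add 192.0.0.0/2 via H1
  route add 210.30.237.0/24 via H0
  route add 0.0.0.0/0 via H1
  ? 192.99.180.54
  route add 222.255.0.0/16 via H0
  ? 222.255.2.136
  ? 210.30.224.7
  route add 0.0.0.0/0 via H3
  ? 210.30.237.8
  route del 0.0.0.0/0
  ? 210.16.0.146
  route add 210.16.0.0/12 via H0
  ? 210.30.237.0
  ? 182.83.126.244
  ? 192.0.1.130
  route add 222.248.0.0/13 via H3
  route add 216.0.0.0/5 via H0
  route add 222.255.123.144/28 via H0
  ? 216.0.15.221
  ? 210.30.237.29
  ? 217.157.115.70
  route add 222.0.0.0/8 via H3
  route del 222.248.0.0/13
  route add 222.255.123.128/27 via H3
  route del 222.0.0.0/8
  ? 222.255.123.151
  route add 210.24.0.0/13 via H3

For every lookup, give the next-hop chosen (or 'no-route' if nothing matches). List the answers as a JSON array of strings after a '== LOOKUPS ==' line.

Apply in order:
  add 210.30.224.0/20 -> H1 at depth 20
  add 222.255.123.0/24 -> H0 at depth 24
  - 222.255.123.0/24 clear@24
  lookup 210.30.235.190: bits 11010010000111101110 walk d0:-→d1:-→d2:-→d3:-→d4:-→d5:-→d6:-→d7:-→d8:-→d9:-→d10:-→d11:-→d12:-→d13:-→d14:-→d15:-→d16:-→d17:-→d18:-→d19:-→d20:H1 -> H1
  lookup 210.30.224.15: bits 11010010000111101110 walk d0:-→d1:-→d2:-→d3:-→d4:-→d5:-→d6:-→d7:-→d8:-→d9:-→d10:-→d11:-→d12:-→d13:-→d14:-→d15:-→d16:-→d17:-→d18:-→d19:-→d20:H1 -> H1
  add 210.30.237.160/28 -> H2 at depth 28
  lookup 210.30.237.161: bits 1101001000011110111011011010 walk d0:-→d1:-→d2:-→d3:-→d4:-→d5:-→d6:-→d7:-→d8:-→d9:-→d10:-→d11:-→d12:-→d13:-→d14:-→d15:-→d16:-→d17:-→d18:-→d19:-→d20:H1→d21:-→d22:-→d23:-→d24:-→d25:-→d26:-→d27:-→d28:H2 -> H2
  - 210.30.237.160/28 clear@28
  lookup 210.30.224.84: bits 11010010000111101110 walk d0:-→d1:-→d2:-→d3:-→d4:-→d5:-→d6:-→d7:-→d8:-→d9:-→d10:-→d11:-→d12:-→d13:-→d14:-→d15:-→d16:-→d17:-→d18:-→d19:-→d20:H1 -> H1
  add 210.30.0.0/16 -> H0 at depth 16
  - 210.30.0.0/16 clear@16
  add 210.16.0.0/12 -> H1 at depth 12
  add 0.0.0.0/0 -> H1 at depth 0
  add 192.0.0.0/2 -> H1 at depth 2
  add 210.30.237.0/24 -> H0 at depth 24
  add 0.0.0.0/0 -> H1 at depth 0
  lookup 192.99.180.54: bits 110 walk d0:H1→d1:-→d2:H1→d3:- -> H1
  add 222.255.0.0/16 -> H0 at depth 16
  lookup 222.255.2.136: bits 11011110111111110 walk d0:H1→d1:-→d2:H1→d3:-→d4:-→d5:-→d6:-→d7:-→d8:-→d9:-→d10:-→d11:-→d12:-→d13:-→d14:-→d15:-→d16:H0→d17:- -> H0
  lookup 210.30.224.7: bits 11010010000111101110 walk d0:H1→d1:-→d2:H1→d3:-→d4:-→d5:-→d6:-→d7:-→d8:-→d9:-→d10:-→d11:-→d12:H1→d13:-→d14:-→d15:-→d16:-→d17:-→d18:-→d19:-→d20:H1 -> H1
  add 0.0.0.0/0 -> H3 at depth 0
  lookup 210.30.237.8: bits 110100100001111011101101 walk d0:H3→d1:-→d2:H1→d3:-→d4:-→d5:-→d6:-→d7:-→d8:-→d9:-→d10:-→d11:-→d12:H1→d13:-→d14:-→d15:-→d16:-→d17:-→d18:-→d19:-→d20:H1→d21:-→d22:-→d23:-→d24:H0 -> H0
  - 0.0.0.0/0 clear@0
  lookup 210.16.0.146: bits 110100100001 walk d0:-→d1:-→d2:H1→d3:-→d4:-→d5:-→d6:-→d7:-→d8:-→d9:-→d10:-→d11:-→d12:H1 -> H1
  add 210.16.0.0/12 -> H0 at depth 12
  lookup 210.30.237.0: bits 110100100001111011101101 walk d0:-→d1:-→d2:H1→d3:-→d4:-→d5:-→d6:-→d7:-→d8:-→d9:-→d10:-→d11:-→d12:H0→d13:-→d14:-→d15:-→d16:-→d17:-→d18:-→d19:-→d20:H1→d21:-→d22:-→d23:-→d24:H0 -> H0
  lookup 182.83.126.244: bits 1 walk d0:-→d1:- -> no-route
  lookup 192.0.1.130: bits 110 walk d0:-→d1:-→d2:H1→d3:- -> H1
  add 222.248.0.0/13 -> H3 at depth 13
  add 216.0.0.0/5 -> H0 at depth 5
  add 222.255.123.144/28 -> H0 at depth 28
  lookup 216.0.15.221: bits 11011 walk d0:-→d1:-→d2:H1→d3:-→d4:-→d5:H0 -> H0
  lookup 210.30.237.29: bits 110100100001111011101101 walk d0:-→d1:-→d2:H1→d3:-→d4:-→d5:-→d6:-→d7:-→d8:-→d9:-→d10:-→d11:-→d12:H0→d13:-→d14:-→d15:-→d16:-→d17:-→d18:-→d19:-→d20:H1→d21:-→d22:-→d23:-→d24:H0 -> H0
  lookup 217.157.115.70: bits 11011 walk d0:-→d1:-→d2:H1→d3:-→d4:-→d5:H0 -> H0
  add 222.0.0.0/8 -> H3 at depth 8
  - 222.248.0.0/13 clear@13
  add 222.255.123.128/27 -> H3 at depth 27
  - 222.0.0.0/8 clear@8
  lookup 222.255.123.151: bits 1101111011111111011110111001 walk d0:-→d1:-→d2:H1→d3:-→d4:-→d5:H0→d6:-→d7:-→d8:-→d9:-→d10:-→d11:-→d12:-→d13:-→d14:-→d15:-→d16:H0→d17:-→d18:-→d19:-→d20:-→d21:-→d22:-→d23:-→d24:-→d25:-→d26:-→d27:H3→d28:H0 -> H0
  add 210.24.0.0/13 -> H3 at depth 13

== LOOKUPS ==
["H1","H1","H2","H1","H1","H0","H1","H0","H1","H0","no-route","H1","H0","H0","H0","H0"]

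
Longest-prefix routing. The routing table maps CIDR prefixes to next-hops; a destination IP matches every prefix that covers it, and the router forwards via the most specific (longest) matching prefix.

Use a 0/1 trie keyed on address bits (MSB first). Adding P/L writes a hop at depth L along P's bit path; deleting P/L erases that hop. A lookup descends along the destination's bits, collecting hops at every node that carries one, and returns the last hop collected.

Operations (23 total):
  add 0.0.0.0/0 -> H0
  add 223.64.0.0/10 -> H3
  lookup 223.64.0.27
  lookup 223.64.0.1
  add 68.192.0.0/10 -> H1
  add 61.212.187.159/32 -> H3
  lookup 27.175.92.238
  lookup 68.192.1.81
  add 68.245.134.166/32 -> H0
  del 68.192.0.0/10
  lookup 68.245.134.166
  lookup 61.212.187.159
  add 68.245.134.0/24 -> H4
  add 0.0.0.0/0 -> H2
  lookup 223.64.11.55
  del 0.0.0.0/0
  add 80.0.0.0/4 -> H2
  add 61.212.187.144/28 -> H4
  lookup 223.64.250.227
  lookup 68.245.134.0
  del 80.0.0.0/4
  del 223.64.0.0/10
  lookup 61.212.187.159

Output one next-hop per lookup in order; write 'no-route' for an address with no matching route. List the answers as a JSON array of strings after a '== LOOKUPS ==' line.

Process each operation:
  + 0.0.0.0/0 (H0) depth=0
  + 223.64.0.0/10 (H3) depth=10
  ? 223.64.0.27  path d0:H0→d1:-→d2:-→d3:-→d4:-→d5:-→d6:-→d7:-→d8:-→d9:-→d10:H3  best=H3
  ? 223.64.0.1  path d0:H0→d1:-→d2:-→d3:-→d4:-→d5:-→d6:-→d7:-→d8:-→d9:-→d10:H3  best=H3
  + 68.192.0.0/10 (H1) depth=10
  + 61.212.187.159/32 (H3) depth=32
  ? 27.175.92.238  path d0:H0→d1:-→d2:-  best=H0
  ? 68.192.1.81  path d0:H0→d1:-→d2:-→d3:-→d4:-→d5:-→d6:-→d7:-→d8:-→d9:-→d10:H1  best=H1
  + 68.245.134.166/32 (H0) depth=32
  - 68.192.0.0/10 clear@10
  ? 68.245.134.166  path d0:H0→d1:-→d2:-→d3:-→d4:-→d5:-→d6:-→d7:-→d8:-→d9:-→d10:-→d11:-→d12:-→d13:-→d14:-→d15:-→d16:-→d17:-→d18:-→d19:-→d20:-→d21:-→d22:-→d23:-→d24:-→d25:-→d26:-→d27:-→d28:-→d29:-→d30:-→d31:-→d32:H0  best=H0
  ? 61.212.187.159  path d0:H0→d1:-→d2:-→d3:-→d4:-→d5:-→d6:-→d7:-→d8:-→d9:-→d10:-→d11:-→d12:-→d13:-→d14:-→d15:-→d16:-→d17:-→d18:-→d19:-→d20:-→d21:-→d22:-→d23:-→d24:-→d25:-→d26:-→d27:-→d28:-→d29:-→d30:-→d31:-→d32:H3  best=H3
  + 68.245.134.0/24 (H4) depth=24
  + 0.0.0.0/0 (H2) depth=0
  ? 223.64.11.55  path d0:H2→d1:-→d2:-→d3:-→d4:-→d5:-→d6:-→d7:-→d8:-→d9:-→d10:H3  best=H3
  - 0.0.0.0/0 clear@0
  + 80.0.0.0/4 (H2) depth=4
  + 61.212.187.144/28 (H4) depth=28
  ? 223.64.250.227  path d0:-→d1:-→d2:-→d3:-→d4:-→d5:-→d6:-→d7:-→d8:-→d9:-→d10:H3  best=H3
  ? 68.245.134.0  path d0:-→d1:-→d2:-→d3:-→d4:-→d5:-→d6:-→d7:-→d8:-→d9:-→d10:-→d11:-→d12:-→d13:-→d14:-→d15:-→d16:-→d17:-→d18:-→d19:-→d20:-→d21:-→d22:-→d23:-→d24:H4  best=H4
  - 80.0.0.0/4 clear@4
  - 223.64.0.0/10 clear@10
  ? 61.212.187.159  path d0:-→d1:-→d2:-→d3:-→d4:-→d5:-→d6:-→d7:-→d8:-→d9:-→d10:-→d11:-→d12:-→d13:-→d14:-→d15:-→d16:-→d17:-→d18:-→d19:-→d20:-→d21:-→d22:-→d23:-→d24:-→d25:-→d26:-→d27:-→d28:H4→d29:-→d30:-→d31:-→d32:H3  best=H3

== LOOKUPS ==
["H3","H3","H0","H1","H0","H3","H3","H3","H4","H3"]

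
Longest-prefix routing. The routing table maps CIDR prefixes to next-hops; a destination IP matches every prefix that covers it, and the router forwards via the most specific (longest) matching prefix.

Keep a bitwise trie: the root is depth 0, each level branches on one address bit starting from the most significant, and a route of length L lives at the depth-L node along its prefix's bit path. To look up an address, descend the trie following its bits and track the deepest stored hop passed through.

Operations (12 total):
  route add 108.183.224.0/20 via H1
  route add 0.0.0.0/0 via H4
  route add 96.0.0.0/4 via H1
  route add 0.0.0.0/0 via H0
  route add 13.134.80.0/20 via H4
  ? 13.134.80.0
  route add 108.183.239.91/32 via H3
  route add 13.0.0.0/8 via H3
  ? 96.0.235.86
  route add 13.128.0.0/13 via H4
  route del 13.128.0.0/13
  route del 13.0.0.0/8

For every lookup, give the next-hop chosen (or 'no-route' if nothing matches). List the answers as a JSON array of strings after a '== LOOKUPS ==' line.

Trace:
  + 108.183.224.0/20 (H1) depth=20
  + 0.0.0.0/0 (H4) depth=0
  + 96.0.0.0/4 (H1) depth=4
  + 0.0.0.0/0 (H0) depth=0
  + 13.134.80.0/20 (H4) depth=20
  Q 13.134.80.0: descend 00001101100001100101 ; hops seen [H0,H4] ; pick H4
  + 108.183.239.91/32 (H3) depth=32
  + 13.0.0.0/8 (H3) depth=8
  Q 96.0.235.86: descend 0110 ; hops seen [H0,H1] ; pick H1
  + 13.128.0.0/13 (H4) depth=13
  - 13.128.0.0/13 clear@13
  - 13.0.0.0/8 clear@8

== LOOKUPS ==
["H4","H1"]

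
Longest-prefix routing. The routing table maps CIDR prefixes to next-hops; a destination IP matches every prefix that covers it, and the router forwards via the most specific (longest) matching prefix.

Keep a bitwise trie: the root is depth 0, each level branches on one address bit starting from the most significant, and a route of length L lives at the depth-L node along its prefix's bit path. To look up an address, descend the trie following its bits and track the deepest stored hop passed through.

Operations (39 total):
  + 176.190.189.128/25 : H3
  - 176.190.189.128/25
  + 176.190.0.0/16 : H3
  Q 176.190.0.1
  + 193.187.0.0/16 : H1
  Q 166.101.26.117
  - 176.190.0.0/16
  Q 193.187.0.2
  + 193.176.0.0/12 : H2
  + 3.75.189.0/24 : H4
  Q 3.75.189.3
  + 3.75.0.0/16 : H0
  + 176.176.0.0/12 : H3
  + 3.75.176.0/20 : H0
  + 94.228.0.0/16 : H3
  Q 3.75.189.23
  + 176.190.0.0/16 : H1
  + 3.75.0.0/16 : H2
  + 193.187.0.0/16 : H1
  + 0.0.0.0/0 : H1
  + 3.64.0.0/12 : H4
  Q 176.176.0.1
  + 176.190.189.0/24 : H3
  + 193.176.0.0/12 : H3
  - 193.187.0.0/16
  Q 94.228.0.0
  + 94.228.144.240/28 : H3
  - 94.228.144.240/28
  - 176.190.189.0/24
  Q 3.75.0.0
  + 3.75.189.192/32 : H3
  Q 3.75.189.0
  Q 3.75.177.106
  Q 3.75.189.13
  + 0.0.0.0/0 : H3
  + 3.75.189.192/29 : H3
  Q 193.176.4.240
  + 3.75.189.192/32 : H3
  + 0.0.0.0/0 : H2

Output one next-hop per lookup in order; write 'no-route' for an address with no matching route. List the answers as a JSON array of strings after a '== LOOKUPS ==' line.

Trace:
  + 176.190.189.128/25 (H3) depth=25
  del 176.190.189.128/25 (clear depth 25)
  + 176.190.0.0/16 (H3) depth=16
  ? 176.190.0.1  path d0:-→d1:-→d2:-→d3:-→d4:-→d5:-→d6:-→d7:-→d8:-→d9:-→d10:-→d11:-→d12:-→d13:-→d14:-→d15:-→d16:H3  best=H3
  + 193.187.0.0/16 (H1) depth=16
  ? 166.101.26.117  path d0:-→d1:-→d2:-→d3:-  best=no-route
  del 176.190.0.0/16 (clear depth 16)
  ? 193.187.0.2  path d0:-→d1:-→d2:-→d3:-→d4:-→d5:-→d6:-→d7:-→d8:-→d9:-→d10:-→d11:-→d12:-→d13:-→d14:-→d15:-→d16:H1  best=H1
  + 193.176.0.0/12 (H2) depth=12
  + 3.75.189.0/24 (H4) depth=24
  ? 3.75.189.3  path d0:-→d1:-→d2:-→d3:-→d4:-→d5:-→d6:-→d7:-→d8:-→d9:-→d10:-→d11:-→d12:-→d13:-→d14:-→d15:-→d16:-→d17:-→d18:-→d19:-→d20:-→d21:-→d22:-→d23:-→d24:H4  best=H4
  + 3.75.0.0/16 (H0) depth=16
  + 176.176.0.0/12 (H3) depth=12
  + 3.75.176.0/20 (H0) depth=20
  + 94.228.0.0/16 (H3) depth=16
  ? 3.75.189.23  path d0:-→d1:-→d2:-→d3:-→d4:-→d5:-→d6:-→d7:-→d8:-→d9:-→d10:-→d11:-→d12:-→d13:-→d14:-→d15:-→d16:H0→d17:-→d18:-→d19:-→d20:H0→d21:-→d22:-→d23:-→d24:H4  best=H4
  + 176.190.0.0/16 (H1) depth=16
  + 3.75.0.0/16 (H2) depth=16
  + 193.187.0.0/16 (H1) depth=16
  + 0.0.0.0/0 (H1) depth=0
  + 3.64.0.0/12 (H4) depth=12
  ? 176.176.0.1  path d0:H1→d1:-→d2:-→d3:-→d4:-→d5:-→d6:-→d7:-→d8:-→d9:-→d10:-→d11:-→d12:H3  best=H3
  + 176.190.189.0/24 (H3) depth=24
  + 193.176.0.0/12 (H3) depth=12
  del 193.187.0.0/16 (clear depth 16)
  ? 94.228.0.0  path d0:H1→d1:-→d2:-→d3:-→d4:-→d5:-→d6:-→d7:-→d8:-→d9:-→d10:-→d11:-→d12:-→d13:-→d14:-→d15:-→d16:H3  best=H3
  + 94.228.144.240/28 (H3) depth=28
  del 94.228.144.240/28 (clear depth 28)
  del 176.190.189.0/24 (clear depth 24)
  ? 3.75.0.0  path d0:H1→d1:-→d2:-→d3:-→d4:-→d5:-→d6:-→d7:-→d8:-→d9:-→d10:-→d11:-→d12:H4→d13:-→d14:-→d15:-→d16:H2  best=H2
  + 3.75.189.192/32 (H3) depth=32
  ? 3.75.189.0  path d0:H1→d1:-→d2:-→d3:-→d4:-→d5:-→d6:-→d7:-→d8:-→d9:-→d10:-→d11:-→d12:H4→d13:-→d14:-→d15:-→d16:H2→d17:-→d18:-→d19:-→d20:H0→d21:-→d22:-→d23:-→d24:H4  best=H4
  ? 3.75.177.106  path d0:H1→d1:-→d2:-→d3:-→d4:-→d5:-→d6:-→d7:-→d8:-→d9:-→d10:-→d11:-→d12:H4→d13:-→d14:-→d15:-→d16:H2→d17:-→d18:-→d19:-→d20:H0  best=H0
  ? 3.75.189.13  path d0:H1→d1:-→d2:-→d3:-→d4:-→d5:-→d6:-→d7:-→d8:-→d9:-→d10:-→d11:-→d12:H4→d13:-→d14:-→d15:-→d16:H2→d17:-→d18:-→d19:-→d20:H0→d21:-→d22:-→d23:-→d24:H4  best=H4
  + 0.0.0.0/0 (H3) depth=0
  + 3.75.189.192/29 (H3) depth=29
  ? 193.176.4.240  path d0:H3→d1:-→d2:-→d3:-→d4:-→d5:-→d6:-→d7:-→d8:-→d9:-→d10:-→d11:-→d12:H3  best=H3
  + 3.75.189.192/32 (H3) depth=32
  + 0.0.0.0/0 (H2) depth=0

== LOOKUPS ==
["H3","no-route","H1","H4","H4","H3","H3","H2","H4","H0","H4","H3"]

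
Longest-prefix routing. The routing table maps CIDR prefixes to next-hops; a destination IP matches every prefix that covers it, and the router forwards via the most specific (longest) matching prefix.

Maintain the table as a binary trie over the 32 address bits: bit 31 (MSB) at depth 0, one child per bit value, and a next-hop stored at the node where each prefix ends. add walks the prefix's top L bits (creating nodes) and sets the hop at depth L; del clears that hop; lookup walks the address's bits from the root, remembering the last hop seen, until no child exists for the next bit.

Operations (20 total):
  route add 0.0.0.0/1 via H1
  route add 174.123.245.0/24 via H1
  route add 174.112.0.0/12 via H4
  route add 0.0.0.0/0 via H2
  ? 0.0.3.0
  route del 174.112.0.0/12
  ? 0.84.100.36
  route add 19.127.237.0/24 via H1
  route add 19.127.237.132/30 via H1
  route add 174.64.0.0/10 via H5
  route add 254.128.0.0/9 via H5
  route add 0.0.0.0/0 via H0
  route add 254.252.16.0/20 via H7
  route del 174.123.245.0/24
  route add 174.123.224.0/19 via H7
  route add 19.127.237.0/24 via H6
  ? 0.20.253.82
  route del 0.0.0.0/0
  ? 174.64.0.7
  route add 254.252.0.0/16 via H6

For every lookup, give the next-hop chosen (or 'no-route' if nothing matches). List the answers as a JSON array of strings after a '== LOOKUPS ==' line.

Apply in order:
  add 0.0.0.0/1 -> H1 at depth 1
  add 174.123.245.0/24 -> H1 at depth 24
  add 174.112.0.0/12 -> H4 at depth 12
  add 0.0.0.0/0 -> H2 at depth 0
  ? 0.0.3.0  path d0:H2→d1:H1  best=H1
  del 174.112.0.0/12 (clear depth 12)
  ? 0.84.100.36  path d0:H2→d1:H1  best=H1
  add 19.127.237.0/24 -> H1 at depth 24
  add 19.127.237.132/30 -> H1 at depth 30
  add 174.64.0.0/10 -> H5 at depth 10
  add 254.128.0.0/9 -> H5 at depth 9
  add 0.0.0.0/0 -> H0 at depth 0
  add 254.252.16.0/20 -> H7 at depth 20
  del 174.123.245.0/24 (clear depth 24)
  add 174.123.224.0/19 -> H7 at depth 19
  add 19.127.237.0/24 -> H6 at depth 24
  ? 0.20.253.82  path d0:H0→d1:H1→d2:-→d3:-  best=H1
  del 0.0.0.0/0 (clear depth 0)
  ? 174.64.0.7  path d0:-→d1:-→d2:-→d3:-→d4:-→d5:-→d6:-→d7:-→d8:-→d9:-→d10:H5  best=H5
  add 254.252.0.0/16 -> H6 at depth 16

== LOOKUPS ==
["H1","H1","H1","H5"]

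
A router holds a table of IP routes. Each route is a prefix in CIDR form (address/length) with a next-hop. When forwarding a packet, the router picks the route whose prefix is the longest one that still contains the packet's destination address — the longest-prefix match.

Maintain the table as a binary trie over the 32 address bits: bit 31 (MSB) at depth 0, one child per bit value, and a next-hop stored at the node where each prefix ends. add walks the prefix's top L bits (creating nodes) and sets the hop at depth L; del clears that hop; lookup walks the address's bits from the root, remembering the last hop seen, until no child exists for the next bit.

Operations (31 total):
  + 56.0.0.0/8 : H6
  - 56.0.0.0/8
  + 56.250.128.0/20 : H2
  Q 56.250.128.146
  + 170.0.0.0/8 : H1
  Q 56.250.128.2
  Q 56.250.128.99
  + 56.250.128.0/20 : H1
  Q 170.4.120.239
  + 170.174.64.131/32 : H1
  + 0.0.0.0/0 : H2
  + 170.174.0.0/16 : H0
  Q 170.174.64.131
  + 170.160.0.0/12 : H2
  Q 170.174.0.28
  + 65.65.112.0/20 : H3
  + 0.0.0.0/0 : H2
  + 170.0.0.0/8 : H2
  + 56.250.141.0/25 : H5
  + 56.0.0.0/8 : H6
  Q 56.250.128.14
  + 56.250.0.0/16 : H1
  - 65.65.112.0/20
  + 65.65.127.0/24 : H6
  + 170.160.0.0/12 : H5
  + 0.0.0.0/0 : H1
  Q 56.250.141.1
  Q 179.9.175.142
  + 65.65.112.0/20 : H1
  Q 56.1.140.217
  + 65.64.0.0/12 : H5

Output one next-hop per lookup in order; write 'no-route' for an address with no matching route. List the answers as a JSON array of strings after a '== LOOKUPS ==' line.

Process each operation:
  add 56.0.0.0/8 -> H6 at depth 8
  del 56.0.0.0/8 (clear depth 8)
  add 56.250.128.0/20 -> H2 at depth 20
  Q 56.250.128.146: descend 00111000111110101000 ; hops seen [H2] ; pick H2
  add 170.0.0.0/8 -> H1 at depth 8
  Q 56.250.128.2: descend 00111000111110101000 ; hops seen [H2] ; pick H2
  Q 56.250.128.99: descend 00111000111110101000 ; hops seen [H2] ; pick H2
  add 56.250.128.0/20 -> H1 at depth 20
  Q 170.4.120.239: descend 10101010 ; hops seen [H1] ; pick H1
  add 170.174.64.131/32 -> H1 at depth 32
  add 0.0.0.0/0 -> H2 at depth 0
  add 170.174.0.0/16 -> H0 at depth 16
  Q 170.174.64.131: descend 10101010101011100100000010000011 ; hops seen [H2,H1,H0,H1] ; pick H1
  add 170.160.0.0/12 -> H2 at depth 12
  Q 170.174.0.28: descend 10101010101011100 ; hops seen [H2,H1,H2,H0] ; pick H0
  add 65.65.112.0/20 -> H3 at depth 20
  add 0.0.0.0/0 -> H2 at depth 0
  add 170.0.0.0/8 -> H2 at depth 8
  add 56.250.141.0/25 -> H5 at depth 25
  add 56.0.0.0/8 -> H6 at depth 8
  Q 56.250.128.14: descend 00111000111110101000 ; hops seen [H2,H6,H1] ; pick H1
  add 56.250.0.0/16 -> H1 at depth 16
  del 65.65.112.0/20 (clear depth 20)
  add 65.65.127.0/24 -> H6 at depth 24
  add 170.160.0.0/12 -> H5 at depth 12
  add 0.0.0.0/0 -> H1 at depth 0
  Q 56.250.141.1: descend 0011100011111010100011010 ; hops seen [H1,H6,H1,H1,H5] ; pick H5
  Q 179.9.175.142: descend 101 ; hops seen [H1] ; pick H1
  add 65.65.112.0/20 -> H1 at depth 20
  Q 56.1.140.217: descend 00111000 ; hops seen [H1,H6] ; pick H6
  add 65.64.0.0/12 -> H5 at depth 12

== LOOKUPS ==
["H2","H2","H2","H1","H1","H0","H1","H5","H1","H6"]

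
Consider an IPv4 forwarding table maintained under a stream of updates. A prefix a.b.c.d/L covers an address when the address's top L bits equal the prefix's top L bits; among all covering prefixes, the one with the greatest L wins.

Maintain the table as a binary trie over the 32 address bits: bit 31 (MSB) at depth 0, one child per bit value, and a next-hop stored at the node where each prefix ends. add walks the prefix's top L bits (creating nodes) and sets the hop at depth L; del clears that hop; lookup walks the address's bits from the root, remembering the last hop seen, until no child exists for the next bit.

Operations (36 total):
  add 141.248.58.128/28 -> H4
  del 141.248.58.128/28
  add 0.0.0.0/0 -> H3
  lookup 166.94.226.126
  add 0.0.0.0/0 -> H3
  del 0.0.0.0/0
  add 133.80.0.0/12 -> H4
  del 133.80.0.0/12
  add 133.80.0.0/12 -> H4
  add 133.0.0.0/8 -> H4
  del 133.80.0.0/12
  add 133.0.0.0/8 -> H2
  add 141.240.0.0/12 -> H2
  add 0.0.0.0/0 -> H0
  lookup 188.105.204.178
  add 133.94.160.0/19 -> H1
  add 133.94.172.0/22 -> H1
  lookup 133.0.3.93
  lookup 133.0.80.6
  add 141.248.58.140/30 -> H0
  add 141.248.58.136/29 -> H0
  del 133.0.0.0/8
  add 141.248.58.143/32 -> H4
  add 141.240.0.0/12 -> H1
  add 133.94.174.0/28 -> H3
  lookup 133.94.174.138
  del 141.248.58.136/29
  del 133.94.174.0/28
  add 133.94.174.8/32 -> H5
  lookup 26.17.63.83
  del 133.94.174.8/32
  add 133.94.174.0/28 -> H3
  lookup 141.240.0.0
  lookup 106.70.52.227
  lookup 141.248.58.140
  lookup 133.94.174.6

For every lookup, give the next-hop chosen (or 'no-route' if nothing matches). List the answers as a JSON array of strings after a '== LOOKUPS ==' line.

Process each operation:
  + 141.248.58.128/28 (H4) depth=28
  del 141.248.58.128/28 (clear depth 28)
  + 0.0.0.0/0 (H3) depth=0
  lookup 166.94.226.126: bits 10 walk d0:H3→d1:-→d2:- -> H3
  + 0.0.0.0/0 (H3) depth=0
  del 0.0.0.0/0 (clear depth 0)
  + 133.80.0.0/12 (H4) depth=12
  del 133.80.0.0/12 (clear depth 12)
  + 133.80.0.0/12 (H4) depth=12
  + 133.0.0.0/8 (H4) depth=8
  del 133.80.0.0/12 (clear depth 12)
  + 133.0.0.0/8 (H2) depth=8
  + 141.240.0.0/12 (H2) depth=12
  + 0.0.0.0/0 (H0) depth=0
  lookup 188.105.204.178: bits 10 walk d0:H0→d1:-→d2:- -> H0
  + 133.94.160.0/19 (H1) depth=19
  + 133.94.172.0/22 (H1) depth=22
  lookup 133.0.3.93: bits 100001010 walk d0:H0→d1:-→d2:-→d3:-→d4:-→d5:-→d6:-→d7:-→d8:H2→d9:- -> H2
  lookup 133.0.80.6: bits 100001010 walk d0:H0→d1:-→d2:-→d3:-→d4:-→d5:-→d6:-→d7:-→d8:H2→d9:- -> H2
  + 141.248.58.140/30 (H0) depth=30
  + 141.248.58.136/29 (H0) depth=29
  del 133.0.0.0/8 (clear depth 8)
  + 141.248.58.143/32 (H4) depth=32
  + 141.240.0.0/12 (H1) depth=12
  + 133.94.174.0/28 (H3) depth=28
  lookup 133.94.174.138: bits 100001010101111010101110 walk d0:H0→d1:-→d2:-→d3:-→d4:-→d5:-→d6:-→d7:-→d8:-→d9:-→d10:-→d11:-→d12:-→d13:-→d14:-→d15:-→d16:-→d17:-→d18:-→d19:H1→d20:-→d21:-→d22:H1→d23:-→d24:- -> H1
  del 141.248.58.136/29 (clear depth 29)
  del 133.94.174.0/28 (clear depth 28)
  + 133.94.174.8/32 (H5) depth=32
  lookup 26.17.63.83: bits ε walk d0:H0 -> H0
  del 133.94.174.8/32 (clear depth 32)
  + 133.94.174.0/28 (H3) depth=28
  lookup 141.240.0.0: bits 100011011111 walk d0:H0→d1:-→d2:-→d3:-→d4:-→d5:-→d6:-→d7:-→d8:-→d9:-→d10:-→d11:-→d12:H1 -> H1
  lookup 106.70.52.227: bits ε walk d0:H0 -> H0
  lookup 141.248.58.140: bits 100011011111100000111010100011 walk d0:H0→d1:-→d2:-→d3:-→d4:-→d5:-→d6:-→d7:-→d8:-→d9:-→d10:-→d11:-→d12:H1→d13:-→d14:-→d15:-→d16:-→d17:-→d18:-→d19:-→d20:-→d21:-→d22:-→d23:-→d24:-→d25:-→d26:-→d27:-→d28:-→d29:-→d30:H0 -> H0
  lookup 133.94.174.6: bits 1000010101011110101011100000 walk d0:H0→d1:-→d2:-→d3:-→d4:-→d5:-→d6:-→d7:-→d8:-→d9:-→d10:-→d11:-→d12:-→d13:-→d14:-→d15:-→d16:-→d17:-→d18:-→d19:H1→d20:-→d21:-→d22:H1→d23:-→d24:-→d25:-→d26:-→d27:-→d28:H3 -> H3

== LOOKUPS ==
["H3","H0","H2","H2","H1","H0","H1","H0","H0","H3"]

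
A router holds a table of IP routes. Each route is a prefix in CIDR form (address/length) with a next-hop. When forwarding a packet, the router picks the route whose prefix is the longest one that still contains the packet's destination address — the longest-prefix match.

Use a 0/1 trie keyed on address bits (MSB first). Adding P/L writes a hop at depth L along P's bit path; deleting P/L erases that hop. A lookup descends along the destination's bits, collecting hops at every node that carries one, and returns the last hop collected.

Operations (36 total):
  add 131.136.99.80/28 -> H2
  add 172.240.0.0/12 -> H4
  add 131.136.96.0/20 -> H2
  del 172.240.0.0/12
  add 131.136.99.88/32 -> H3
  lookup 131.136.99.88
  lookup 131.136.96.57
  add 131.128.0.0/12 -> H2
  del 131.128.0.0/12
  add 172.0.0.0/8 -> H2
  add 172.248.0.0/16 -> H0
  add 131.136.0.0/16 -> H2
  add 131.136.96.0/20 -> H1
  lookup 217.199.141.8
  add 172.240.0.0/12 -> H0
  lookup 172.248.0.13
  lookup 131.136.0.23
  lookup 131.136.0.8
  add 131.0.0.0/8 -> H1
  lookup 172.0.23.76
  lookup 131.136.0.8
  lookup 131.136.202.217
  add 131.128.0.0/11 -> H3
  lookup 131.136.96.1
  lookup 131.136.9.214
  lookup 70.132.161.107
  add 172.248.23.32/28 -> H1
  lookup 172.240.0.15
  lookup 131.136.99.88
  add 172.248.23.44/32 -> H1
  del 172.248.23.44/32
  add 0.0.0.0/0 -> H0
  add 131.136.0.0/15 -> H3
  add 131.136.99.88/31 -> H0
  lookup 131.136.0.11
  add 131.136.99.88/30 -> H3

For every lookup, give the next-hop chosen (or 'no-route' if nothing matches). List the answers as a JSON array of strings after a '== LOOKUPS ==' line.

Process each operation:
  add 131.136.99.80/28 -> H2 at depth 28
  add 172.240.0.0/12 -> H4 at depth 12
  add 131.136.96.0/20 -> H2 at depth 20
  del 172.240.0.0/12 (clear depth 12)
  add 131.136.99.88/32 -> H3 at depth 32
  ? 131.136.99.88  path d0:-→d1:-→d2:-→d3:-→d4:-→d5:-→d6:-→d7:-→d8:-→d9:-→d10:-→d11:-→d12:-→d13:-→d14:-→d15:-→d16:-→d17:-→d18:-→d19:-→d20:H2→d21:-→d22:-→d23:-→d24:-→d25:-→d26:-→d27:-→d28:H2→d29:-→d30:-→d31:-→d32:H3  best=H3
  ? 131.136.96.57  path d0:-→d1:-→d2:-→d3:-→d4:-→d5:-→d6:-→d7:-→d8:-→d9:-→d10:-→d11:-→d12:-→d13:-→d14:-→d15:-→d16:-→d17:-→d18:-→d19:-→d20:H2→d21:-→d22:-  best=H2
  add 131.128.0.0/12 -> H2 at depth 12
  del 131.128.0.0/12 (clear depth 12)
  add 172.0.0.0/8 -> H2 at depth 8
  add 172.248.0.0/16 -> H0 at depth 16
  add 131.136.0.0/16 -> H2 at depth 16
  add 131.136.96.0/20 -> H1 at depth 20
  ? 217.199.141.8  path d0:-→d1:-  best=no-route
  add 172.240.0.0/12 -> H0 at depth 12
  ? 172.248.0.13  path d0:-→d1:-→d2:-→d3:-→d4:-→d5:-→d6:-→d7:-→d8:H2→d9:-→d10:-→d11:-→d12:H0→d13:-→d14:-→d15:-→d16:H0  best=H0
  ? 131.136.0.23  path d0:-→d1:-→d2:-→d3:-→d4:-→d5:-→d6:-→d7:-→d8:-→d9:-→d10:-→d11:-→d12:-→d13:-→d14:-→d15:-→d16:H2→d17:-  best=H2
  ? 131.136.0.8  path d0:-→d1:-→d2:-→d3:-→d4:-→d5:-→d6:-→d7:-→d8:-→d9:-→d10:-→d11:-→d12:-→d13:-→d14:-→d15:-→d16:H2→d17:-  best=H2
  add 131.0.0.0/8 -> H1 at depth 8
  ? 172.0.23.76  path d0:-→d1:-→d2:-→d3:-→d4:-→d5:-→d6:-→d7:-→d8:H2  best=H2
  ? 131.136.0.8  path d0:-→d1:-→d2:-→d3:-→d4:-→d5:-→d6:-→d7:-→d8:H1→d9:-→d10:-→d11:-→d12:-→d13:-→d14:-→d15:-→d16:H2→d17:-  best=H2
  ? 131.136.202.217  path d0:-→d1:-→d2:-→d3:-→d4:-→d5:-→d6:-→d7:-→d8:H1→d9:-→d10:-→d11:-→d12:-→d13:-→d14:-→d15:-→d16:H2  best=H2
  add 131.128.0.0/11 -> H3 at depth 11
  ? 131.136.96.1  path d0:-→d1:-→d2:-→d3:-→d4:-→d5:-→d6:-→d7:-→d8:H1→d9:-→d10:-→d11:H3→d12:-→d13:-→d14:-→d15:-→d16:H2→d17:-→d18:-→d19:-→d20:H1→d21:-→d22:-  best=H1
  ? 131.136.9.214  path d0:-→d1:-→d2:-→d3:-→d4:-→d5:-→d6:-→d7:-→d8:H1→d9:-→d10:-→d11:H3→d12:-→d13:-→d14:-→d15:-→d16:H2→d17:-  best=H2
  ? 70.132.161.107  path d0:-  best=no-route
  add 172.248.23.32/28 -> H1 at depth 28
  ? 172.240.0.15  path d0:-→d1:-→d2:-→d3:-→d4:-→d5:-→d6:-→d7:-→d8:H2→d9:-→d10:-→d11:-→d12:H0  best=H0
  ? 131.136.99.88  path d0:-→d1:-→d2:-→d3:-→d4:-→d5:-→d6:-→d7:-→d8:H1→d9:-→d10:-→d11:H3→d12:-→d13:-→d14:-→d15:-→d16:H2→d17:-→d18:-→d19:-→d20:H1→d21:-→d22:-→d23:-→d24:-→d25:-→d26:-→d27:-→d28:H2→d29:-→d30:-→d31:-→d32:H3  best=H3
  add 172.248.23.44/32 -> H1 at depth 32
  del 172.248.23.44/32 (clear depth 32)
  add 0.0.0.0/0 -> H0 at depth 0
  add 131.136.0.0/15 -> H3 at depth 15
  add 131.136.99.88/31 -> H0 at depth 31
  ? 131.136.0.11  path d0:H0→d1:-→d2:-→d3:-→d4:-→d5:-→d6:-→d7:-→d8:H1→d9:-→d10:-→d11:H3→d12:-→d13:-→d14:-→d15:H3→d16:H2→d17:-  best=H2
  add 131.136.99.88/30 -> H3 at depth 30

== LOOKUPS ==
["H3","H2","no-route","H0","H2","H2","H2","H2","H2","H1","H2","no-route","H0","H3","H2"]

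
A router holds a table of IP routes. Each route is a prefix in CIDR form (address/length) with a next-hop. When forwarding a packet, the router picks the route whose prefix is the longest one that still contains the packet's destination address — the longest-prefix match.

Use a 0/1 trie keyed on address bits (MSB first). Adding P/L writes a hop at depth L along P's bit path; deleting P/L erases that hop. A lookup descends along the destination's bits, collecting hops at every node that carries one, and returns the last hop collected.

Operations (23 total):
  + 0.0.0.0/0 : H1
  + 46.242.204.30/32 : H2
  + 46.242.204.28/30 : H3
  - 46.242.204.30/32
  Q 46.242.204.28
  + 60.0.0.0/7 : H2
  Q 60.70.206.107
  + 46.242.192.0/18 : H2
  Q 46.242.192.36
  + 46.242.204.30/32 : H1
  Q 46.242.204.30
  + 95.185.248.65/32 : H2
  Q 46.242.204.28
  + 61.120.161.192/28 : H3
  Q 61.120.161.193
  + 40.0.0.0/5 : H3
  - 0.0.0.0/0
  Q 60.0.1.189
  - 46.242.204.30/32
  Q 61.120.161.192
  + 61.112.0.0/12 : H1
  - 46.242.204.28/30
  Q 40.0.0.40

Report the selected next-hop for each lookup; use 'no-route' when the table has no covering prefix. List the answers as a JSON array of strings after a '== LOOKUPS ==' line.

Trace:
  + 0.0.0.0/0 (H1) depth=0
  + 46.242.204.30/32 (H2) depth=32
  + 46.242.204.28/30 (H3) depth=30
  - 46.242.204.30/32 clear@32
  lookup 46.242.204.28: bits 001011101111001011001100000111 walk d0:H1→d1:-→d2:-→d3:-→d4:-→d5:-→d6:-→d7:-→d8:-→d9:-→d10:-→d11:-→d12:-→d13:-→d14:-→d15:-→d16:-→d17:-→d18:-→d19:-→d20:-→d21:-→d22:-→d23:-→d24:-→d25:-→d26:-→d27:-→d28:-→d29:-→d30:H3 -> H3
  + 60.0.0.0/7 (H2) depth=7
  lookup 60.70.206.107: bits 0011110 walk d0:H1→d1:-→d2:-→d3:-→d4:-→d5:-→d6:-→d7:H2 -> H2
  + 46.242.192.0/18 (H2) depth=18
  lookup 46.242.192.36: bits 00101110111100101100 walk d0:H1→d1:-→d2:-→d3:-→d4:-→d5:-→d6:-→d7:-→d8:-→d9:-→d10:-→d11:-→d12:-→d13:-→d14:-→d15:-→d16:-→d17:-→d18:H2→d19:-→d20:- -> H2
  + 46.242.204.30/32 (H1) depth=32
  lookup 46.242.204.30: bits 00101110111100101100110000011110 walk d0:H1→d1:-→d2:-→d3:-→d4:-→d5:-→d6:-→d7:-→d8:-→d9:-→d10:-→d11:-→d12:-→d13:-→d14:-→d15:-→d16:-→d17:-→d18:H2→d19:-→d20:-→d21:-→d22:-→d23:-→d24:-→d25:-→d26:-→d27:-→d28:-→d29:-→d30:H3→d31:-→d32:H1 -> H1
  + 95.185.248.65/32 (H2) depth=32
  lookup 46.242.204.28: bits 001011101111001011001100000111 walk d0:H1→d1:-→d2:-→d3:-→d4:-→d5:-→d6:-→d7:-→d8:-→d9:-→d10:-→d11:-→d12:-→d13:-→d14:-→d15:-→d16:-→d17:-→d18:H2→d19:-→d20:-→d21:-→d22:-→d23:-→d24:-→d25:-→d26:-→d27:-→d28:-→d29:-→d30:H3 -> H3
  + 61.120.161.192/28 (H3) depth=28
  lookup 61.120.161.193: bits 0011110101111000101000011100 walk d0:H1→d1:-→d2:-→d3:-→d4:-→d5:-→d6:-→d7:H2→d8:-→d9:-→d10:-→d11:-→d12:-→d13:-→d14:-→d15:-→d16:-→d17:-→d18:-→d19:-→d20:-→d21:-→d22:-→d23:-→d24:-→d25:-→d26:-→d27:-→d28:H3 -> H3
  + 40.0.0.0/5 (H3) depth=5
  - 0.0.0.0/0 clear@0
  lookup 60.0.1.189: bits 0011110 walk d0:-→d1:-→d2:-→d3:-→d4:-→d5:-→d6:-→d7:H2 -> H2
  - 46.242.204.30/32 clear@32
  lookup 61.120.161.192: bits 0011110101111000101000011100 walk d0:-→d1:-→d2:-→d3:-→d4:-→d5:-→d6:-→d7:H2→d8:-→d9:-→d10:-→d11:-→d12:-→d13:-→d14:-→d15:-→d16:-→d17:-→d18:-→d19:-→d20:-→d21:-→d22:-→d23:-→d24:-→d25:-→d26:-→d27:-→d28:H3 -> H3
  + 61.112.0.0/12 (H1) depth=12
  - 46.242.204.28/30 clear@30
  lookup 40.0.0.40: bits 00101 walk d0:-→d1:-→d2:-→d3:-→d4:-→d5:H3 -> H3

== LOOKUPS ==
["H3","H2","H2","H1","H3","H3","H2","H3","H3"]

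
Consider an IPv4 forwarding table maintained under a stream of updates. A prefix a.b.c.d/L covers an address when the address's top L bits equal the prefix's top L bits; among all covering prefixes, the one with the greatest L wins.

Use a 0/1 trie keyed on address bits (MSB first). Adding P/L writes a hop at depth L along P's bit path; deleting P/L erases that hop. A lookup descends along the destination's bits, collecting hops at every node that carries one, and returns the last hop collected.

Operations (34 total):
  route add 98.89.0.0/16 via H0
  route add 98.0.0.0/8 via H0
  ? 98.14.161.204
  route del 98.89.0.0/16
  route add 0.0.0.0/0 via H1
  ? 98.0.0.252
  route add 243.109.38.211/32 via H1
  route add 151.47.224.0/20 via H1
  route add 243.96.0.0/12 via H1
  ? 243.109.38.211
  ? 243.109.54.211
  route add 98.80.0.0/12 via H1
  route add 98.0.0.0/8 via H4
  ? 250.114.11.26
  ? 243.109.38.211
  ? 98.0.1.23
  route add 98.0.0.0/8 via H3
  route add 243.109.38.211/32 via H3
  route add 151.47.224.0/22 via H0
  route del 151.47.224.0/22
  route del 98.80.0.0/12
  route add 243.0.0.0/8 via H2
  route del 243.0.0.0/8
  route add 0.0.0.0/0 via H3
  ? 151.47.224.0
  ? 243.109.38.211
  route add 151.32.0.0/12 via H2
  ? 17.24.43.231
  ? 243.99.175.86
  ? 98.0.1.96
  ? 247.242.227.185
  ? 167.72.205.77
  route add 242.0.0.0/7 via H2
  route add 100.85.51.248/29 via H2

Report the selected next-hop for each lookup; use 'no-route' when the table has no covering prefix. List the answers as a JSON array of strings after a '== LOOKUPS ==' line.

Apply in order:
  + 98.89.0.0/16 (H0) depth=16
  + 98.0.0.0/8 (H0) depth=8
  lookup 98.14.161.204: bits 011000100 walk d0:-→d1:-→d2:-→d3:-→d4:-→d5:-→d6:-→d7:-→d8:H0→d9:- -> H0
  del 98.89.0.0/16 (clear depth 16)
  + 0.0.0.0/0 (H1) depth=0
  lookup 98.0.0.252: bits 011000100 walk d0:H1→d1:-→d2:-→d3:-→d4:-→d5:-→d6:-→d7:-→d8:H0→d9:- -> H0
  + 243.109.38.211/32 (H1) depth=32
  + 151.47.224.0/20 (H1) depth=20
  + 243.96.0.0/12 (H1) depth=12
  lookup 243.109.38.211: bits 11110011011011010010011011010011 walk d0:H1→d1:-→d2:-→d3:-→d4:-→d5:-→d6:-→d7:-→d8:-→d9:-→d10:-→d11:-→d12:H1→d13:-→d14:-→d15:-→d16:-→d17:-→d18:-→d19:-→d20:-→d21:-→d22:-→d23:-→d24:-→d25:-→d26:-→d27:-→d28:-→d29:-→d30:-→d31:-→d32:H1 -> H1
  lookup 243.109.54.211: bits 1111001101101101001 walk d0:H1→d1:-→d2:-→d3:-→d4:-→d5:-→d6:-→d7:-→d8:-→d9:-→d10:-→d11:-→d12:H1→d13:-→d14:-→d15:-→d16:-→d17:-→d18:-→d19:- -> H1
  + 98.80.0.0/12 (H1) depth=12
  + 98.0.0.0/8 (H4) depth=8
  lookup 250.114.11.26: bits 1111 walk d0:H1→d1:-→d2:-→d3:-→d4:- -> H1
  lookup 243.109.38.211: bits 11110011011011010010011011010011 walk d0:H1→d1:-→d2:-→d3:-→d4:-→d5:-→d6:-→d7:-→d8:-→d9:-→d10:-→d11:-→d12:H1→d13:-→d14:-→d15:-→d16:-→d17:-→d18:-→d19:-→d20:-→d21:-→d22:-→d23:-→d24:-→d25:-→d26:-→d27:-→d28:-→d29:-→d30:-→d31:-→d32:H1 -> H1
  lookup 98.0.1.23: bits 011000100 walk d0:H1→d1:-→d2:-→d3:-→d4:-→d5:-→d6:-→d7:-→d8:H4→d9:- -> H4
  + 98.0.0.0/8 (H3) depth=8
  + 243.109.38.211/32 (H3) depth=32
  + 151.47.224.0/22 (H0) depth=22
  del 151.47.224.0/22 (clear depth 22)
  del 98.80.0.0/12 (clear depth 12)
  + 243.0.0.0/8 (H2) depth=8
  del 243.0.0.0/8 (clear depth 8)
  + 0.0.0.0/0 (H3) depth=0
  lookup 151.47.224.0: bits 1001011100101111111000 walk d0:H3→d1:-→d2:-→d3:-→d4:-→d5:-→d6:-→d7:-→d8:-→d9:-→d10:-→d11:-→d12:-→d13:-→d14:-→d15:-→d16:-→d17:-→d18:-→d19:-→d20:H1→d21:-→d22:- -> H1
  lookup 243.109.38.211: bits 11110011011011010010011011010011 walk d0:H3→d1:-→d2:-→d3:-→d4:-→d5:-→d6:-→d7:-→d8:-→d9:-→d10:-→d11:-→d12:H1→d13:-→d14:-→d15:-→d16:-→d17:-→d18:-→d19:-→d20:-→d21:-→d22:-→d23:-→d24:-→d25:-→d26:-→d27:-→d28:-→d29:-→d30:-→d31:-→d32:H3 -> H3
  + 151.32.0.0/12 (H2) depth=12
  lookup 17.24.43.231: bits 0 walk d0:H3→d1:- -> H3
  lookup 243.99.175.86: bits 111100110110 walk d0:H3→d1:-→d2:-→d3:-→d4:-→d5:-→d6:-→d7:-→d8:-→d9:-→d10:-→d11:-→d12:H1 -> H1
  lookup 98.0.1.96: bits 011000100 walk d0:H3→d1:-→d2:-→d3:-→d4:-→d5:-→d6:-→d7:-→d8:H3→d9:- -> H3
  lookup 247.242.227.185: bits 11110 walk d0:H3→d1:-→d2:-→d3:-→d4:-→d5:- -> H3
  lookup 167.72.205.77: bits 10 walk d0:H3→d1:-→d2:- -> H3
  + 242.0.0.0/7 (H2) depth=7
  + 100.85.51.248/29 (H2) depth=29

== LOOKUPS ==
["H0","H0","H1","H1","H1","H1","H4","H1","H3","H3","H1","H3","H3","H3"]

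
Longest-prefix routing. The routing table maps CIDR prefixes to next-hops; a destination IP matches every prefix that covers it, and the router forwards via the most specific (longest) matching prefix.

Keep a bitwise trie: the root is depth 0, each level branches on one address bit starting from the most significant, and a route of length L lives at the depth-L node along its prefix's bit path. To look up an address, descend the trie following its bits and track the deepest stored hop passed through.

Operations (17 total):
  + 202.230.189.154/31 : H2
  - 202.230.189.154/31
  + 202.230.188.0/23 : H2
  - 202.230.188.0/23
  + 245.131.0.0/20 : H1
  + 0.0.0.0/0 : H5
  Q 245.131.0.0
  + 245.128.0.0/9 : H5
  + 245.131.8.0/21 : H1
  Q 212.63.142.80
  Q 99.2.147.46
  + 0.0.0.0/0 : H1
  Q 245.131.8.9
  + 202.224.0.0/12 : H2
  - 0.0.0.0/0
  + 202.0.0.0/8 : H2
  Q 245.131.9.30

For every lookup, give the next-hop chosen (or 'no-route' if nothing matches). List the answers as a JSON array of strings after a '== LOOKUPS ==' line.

Apply in order:
  add 202.230.189.154/31 -> H2 at depth 31
  - 202.230.189.154/31 clear@31
  add 202.230.188.0/23 -> H2 at depth 23
  - 202.230.188.0/23 clear@23
  add 245.131.0.0/20 -> H1 at depth 20
  add 0.0.0.0/0 -> H5 at depth 0
  ? 245.131.0.0  path d0:H5→d1:-→d2:-→d3:-→d4:-→d5:-→d6:-→d7:-→d8:-→d9:-→d10:-→d11:-→d12:-→d13:-→d14:-→d15:-→d16:-→d17:-→d18:-→d19:-→d20:H1  best=H1
  add 245.128.0.0/9 -> H5 at depth 9
  add 245.131.8.0/21 -> H1 at depth 21
  ? 212.63.142.80  path d0:H5→d1:-→d2:-→d3:-  best=H5
  ? 99.2.147.46  path d0:H5  best=H5
  add 0.0.0.0/0 -> H1 at depth 0
  ? 245.131.8.9  path d0:H1→d1:-→d2:-→d3:-→d4:-→d5:-→d6:-→d7:-→d8:-→d9:H5→d10:-→d11:-→d12:-→d13:-→d14:-→d15:-→d16:-→d17:-→d18:-→d19:-→d20:H1→d21:H1  best=H1
  add 202.224.0.0/12 -> H2 at depth 12
  - 0.0.0.0/0 clear@0
  add 202.0.0.0/8 -> H2 at depth 8
  ? 245.131.9.30  path d0:-→d1:-→d2:-→d3:-→d4:-→d5:-→d6:-→d7:-→d8:-→d9:H5→d10:-→d11:-→d12:-→d13:-→d14:-→d15:-→d16:-→d17:-→d18:-→d19:-→d20:H1→d21:H1  best=H1

== LOOKUPS ==
["H1","H5","H5","H1","H1"]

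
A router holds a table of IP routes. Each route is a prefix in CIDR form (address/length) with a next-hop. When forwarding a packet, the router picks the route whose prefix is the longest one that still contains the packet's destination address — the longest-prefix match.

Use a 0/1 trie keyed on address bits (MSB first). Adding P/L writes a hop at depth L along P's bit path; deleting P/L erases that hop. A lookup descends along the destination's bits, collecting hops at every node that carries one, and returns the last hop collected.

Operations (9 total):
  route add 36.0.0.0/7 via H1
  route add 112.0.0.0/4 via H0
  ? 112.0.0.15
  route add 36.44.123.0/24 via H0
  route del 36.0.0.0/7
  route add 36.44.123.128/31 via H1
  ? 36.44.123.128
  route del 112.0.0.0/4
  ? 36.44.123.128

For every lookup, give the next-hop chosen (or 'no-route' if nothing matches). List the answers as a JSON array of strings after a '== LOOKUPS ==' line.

Trace:
  add 36.0.0.0/7 -> H1 at depth 7
  add 112.0.0.0/4 -> H0 at depth 4
  ? 112.0.0.15  path d0:-→d1:-→d2:-→d3:-→d4:H0  best=H0
  add 36.44.123.0/24 -> H0 at depth 24
  del 36.0.0.0/7 (clear depth 7)
  add 36.44.123.128/31 -> H1 at depth 31
  ? 36.44.123.128  path d0:-→d1:-→d2:-→d3:-→d4:-→d5:-→d6:-→d7:-→d8:-→d9:-→d10:-→d11:-→d12:-→d13:-→d14:-→d15:-→d16:-→d17:-→d18:-→d19:-→d20:-→d21:-→d22:-→d23:-→d24:H0→d25:-→d26:-→d27:-→d28:-→d29:-→d30:-→d31:H1  best=H1
  del 112.0.0.0/4 (clear depth 4)
  ? 36.44.123.128  path d0:-→d1:-→d2:-→d3:-→d4:-→d5:-→d6:-→d7:-→d8:-→d9:-→d10:-→d11:-→d12:-→d13:-→d14:-→d15:-→d16:-→d17:-→d18:-→d19:-→d20:-→d21:-→d22:-→d23:-→d24:H0→d25:-→d26:-→d27:-→d28:-→d29:-→d30:-→d31:H1  best=H1

== LOOKUPS ==
["H0","H1","H1"]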